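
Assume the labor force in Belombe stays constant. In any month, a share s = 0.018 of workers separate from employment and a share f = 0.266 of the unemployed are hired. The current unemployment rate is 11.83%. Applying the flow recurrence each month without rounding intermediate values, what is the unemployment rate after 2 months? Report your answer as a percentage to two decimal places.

With a fixed labor force, u_{t+1} = u_t + s·(1−u_t) − f·u_t = u_t·(1−s−f) + s.
Here 1−s−f = 0.716 and s = 0.018.
u_1 = 0.118300 × 0.716 + 0.018 = 0.102703.
u_2 = 0.102703 × 0.716 + 0.018 = 0.091535.

Unemployment rate after two months ≈ 9.15%.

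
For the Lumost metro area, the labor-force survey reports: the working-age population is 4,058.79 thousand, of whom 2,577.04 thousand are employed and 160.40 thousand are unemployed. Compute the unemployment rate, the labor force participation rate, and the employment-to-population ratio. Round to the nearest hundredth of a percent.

Labor force = employed + unemployed = 2,577.04 + 160.40 = 2,737.44 thousand.
Unemployment rate = 160.40 / 2,737.44 = 5.86%.
Labor force participation rate = 2,737.44 / 4,058.79 = 67.44%.
Employment-population ratio = 2,577.04 / 4,058.79 = 63.49%.

Unemployment rate ≈ 5.86%; labor force participation rate ≈ 67.44%; employment-population ratio ≈ 63.49%.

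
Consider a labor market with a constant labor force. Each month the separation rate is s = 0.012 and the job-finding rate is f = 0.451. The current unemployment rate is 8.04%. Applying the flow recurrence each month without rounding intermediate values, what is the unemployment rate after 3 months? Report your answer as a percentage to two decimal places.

With a fixed labor force, u_{t+1} = u_t + s·(1−u_t) − f·u_t = u_t·(1−s−f) + s.
Here 1−s−f = 0.537 and s = 0.012.
u_1 = 0.080400 × 0.537 + 0.012 = 0.055175.
u_2 = 0.055175 × 0.537 + 0.012 = 0.041629.
u_3 = 0.041629 × 0.537 + 0.012 = 0.034355.

Unemployment rate after three months ≈ 3.44%.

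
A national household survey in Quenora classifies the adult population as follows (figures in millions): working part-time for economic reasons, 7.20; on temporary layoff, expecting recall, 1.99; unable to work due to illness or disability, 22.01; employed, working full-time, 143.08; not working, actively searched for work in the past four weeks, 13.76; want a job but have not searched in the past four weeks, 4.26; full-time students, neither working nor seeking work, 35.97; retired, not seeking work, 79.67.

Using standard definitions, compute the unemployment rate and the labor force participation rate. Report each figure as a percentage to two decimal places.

Unemployment rate ≈ 9.49%; labor force participation rate ≈ 53.92%.

Employed = 7.20 + 143.08 = 150.28 million (anyone who worked, including part-time for economic reasons, counts as employed).
Unemployed = 1.99 + 13.76 = 15.75 million (jobless and actively searching, or on temporary layoff).
Labor force = 150.28 + 15.75 = 166.03 million.
Not in labor force = 22.01 + 4.26 + 35.97 + 79.67 = 141.91 million (those not working and not actively searching are outside the labor force — including those who want a job but have given up searching).
Civilian working-age population = 166.03 + 141.91 = 307.94 million.
Unemployment rate = 15.75 / 166.03 = 9.49%.
Labor force participation rate = 166.03 / 307.94 = 53.92%.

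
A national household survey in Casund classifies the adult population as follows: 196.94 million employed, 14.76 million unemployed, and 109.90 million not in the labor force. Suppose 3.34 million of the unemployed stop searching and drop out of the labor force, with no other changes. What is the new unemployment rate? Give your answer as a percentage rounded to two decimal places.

New unemployment rate ≈ 5.48%.

Initially, labor force = 196.94 + 14.76 = 211.70 million, so u = 14.76/211.70 = 6.97%.
After the change, unemployed and labor force both fall by 3.34 → E = 196.94, U = 11.42, labor force = 208.36 million.
New unemployment rate = 11.42 / 208.36 = 5.48%.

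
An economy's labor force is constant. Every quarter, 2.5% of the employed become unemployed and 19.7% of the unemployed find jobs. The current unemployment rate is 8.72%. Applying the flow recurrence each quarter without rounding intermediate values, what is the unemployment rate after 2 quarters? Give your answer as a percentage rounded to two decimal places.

Unemployment rate after two quarters ≈ 9.72%.

With a fixed labor force, u_{t+1} = u_t + s·(1−u_t) − f·u_t = u_t·(1−s−f) + s.
Here 1−s−f = 0.778 and s = 0.025.
u_1 = 0.087200 × 0.778 + 0.025 = 0.092842.
u_2 = 0.092842 × 0.778 + 0.025 = 0.097231.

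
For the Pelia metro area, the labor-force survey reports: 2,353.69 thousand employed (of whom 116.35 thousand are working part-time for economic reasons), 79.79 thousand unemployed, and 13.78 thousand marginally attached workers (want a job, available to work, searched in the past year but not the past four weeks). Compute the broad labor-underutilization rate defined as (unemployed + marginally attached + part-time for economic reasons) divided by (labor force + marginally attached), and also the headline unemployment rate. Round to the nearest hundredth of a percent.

Labor force = 2,353.69 + 79.79 = 2,433.48 thousand.
Numerator = 79.79 + 13.78 + 116.35 = 209.92 thousand.
Denominator = 2,433.48 + 13.78 = 2,447.26 thousand.
Broad rate = 209.92 / 2,447.26 = 8.58%.
Headline unemployment rate = 79.79 / 2,433.48 = 3.28%.

Broad underutilization rate ≈ 8.58%; headline unemployment rate ≈ 3.28%.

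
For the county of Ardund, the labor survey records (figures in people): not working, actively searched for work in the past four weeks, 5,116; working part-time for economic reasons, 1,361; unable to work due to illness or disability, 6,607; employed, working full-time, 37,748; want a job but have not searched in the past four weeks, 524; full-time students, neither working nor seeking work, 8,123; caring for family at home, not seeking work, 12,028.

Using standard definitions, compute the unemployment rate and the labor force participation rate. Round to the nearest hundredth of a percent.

Employed = 1,361 + 37,748 = 39,109 (anyone who worked, including part-time for economic reasons, counts as employed).
Unemployed = 5,116.
Labor force = 39,109 + 5,116 = 44,225.
Not in labor force = 6,607 + 524 + 8,123 + 12,028 = 27,282 (those not working and not actively searching are outside the labor force — including those who want a job but have given up searching).
Civilian working-age population = 44,225 + 27,282 = 71,507.
Unemployment rate = 5,116 / 44,225 = 11.57%.
Labor force participation rate = 44,225 / 71,507 = 61.85%.

Unemployment rate ≈ 11.57%; labor force participation rate ≈ 61.85%.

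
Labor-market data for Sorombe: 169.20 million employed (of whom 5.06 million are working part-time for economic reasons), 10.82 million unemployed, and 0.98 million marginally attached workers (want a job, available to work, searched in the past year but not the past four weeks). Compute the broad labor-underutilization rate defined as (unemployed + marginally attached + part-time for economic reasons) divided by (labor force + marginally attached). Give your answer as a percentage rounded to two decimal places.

Labor force = 169.20 + 10.82 = 180.02 million.
Numerator = 10.82 + 0.98 + 5.06 = 16.86 million.
Denominator = 180.02 + 0.98 = 181.00 million.
Broad rate = 16.86 / 181.00 = 9.31%.

Broad underutilization rate ≈ 9.31%.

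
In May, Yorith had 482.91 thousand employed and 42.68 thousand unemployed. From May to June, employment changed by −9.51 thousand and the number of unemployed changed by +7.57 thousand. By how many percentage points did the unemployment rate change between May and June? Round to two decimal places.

The unemployment rate changed by +1.48 percentage points.

May: labor force = 482.91 + 42.68 = 525.59; u = 42.68/525.59 = 8.12%.
June: labor force = 473.40 + 50.25 = 523.65; u = 50.25/523.65 = 9.60%.
Change = 9.60% − 8.12% = +1.48 pp.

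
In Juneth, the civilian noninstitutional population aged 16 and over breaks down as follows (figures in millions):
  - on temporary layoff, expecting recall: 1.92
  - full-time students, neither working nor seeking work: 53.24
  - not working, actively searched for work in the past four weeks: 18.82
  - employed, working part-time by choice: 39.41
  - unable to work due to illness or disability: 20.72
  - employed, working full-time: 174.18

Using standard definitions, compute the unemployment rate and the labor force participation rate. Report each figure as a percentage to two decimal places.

Unemployment rate ≈ 8.85%; labor force participation rate ≈ 76.01%.

Employed = 39.41 + 174.18 = 213.59 million.
Unemployed = 1.92 + 18.82 = 20.74 million (jobless and actively searching, or on temporary layoff).
Labor force = 213.59 + 20.74 = 234.33 million.
Not in labor force = 53.24 + 20.72 = 73.96 million (those not working and not actively searching are outside the labor force).
Civilian working-age population = 234.33 + 73.96 = 308.29 million.
Unemployment rate = 20.74 / 234.33 = 8.85%.
Labor force participation rate = 234.33 / 308.29 = 76.01%.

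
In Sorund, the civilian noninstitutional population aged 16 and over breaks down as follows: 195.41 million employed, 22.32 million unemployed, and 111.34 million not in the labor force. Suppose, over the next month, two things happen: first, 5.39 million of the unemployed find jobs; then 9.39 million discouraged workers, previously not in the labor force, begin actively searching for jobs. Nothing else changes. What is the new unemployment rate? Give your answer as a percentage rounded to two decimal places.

New unemployment rate ≈ 11.59%.

Initially, labor force = 195.41 + 22.32 = 217.73 million, so u = 22.32/217.73 = 10.25%.
After the first change, unemployed falls and employed rises by 5.39; labor force unchanged → E = 200.80, U = 16.93, labor force = 217.73 million.
After the second change, unemployed and labor force both rise by 9.39 → E = 200.80, U = 26.32, labor force = 227.12 million.
New unemployment rate = 26.32 / 227.12 = 11.59%.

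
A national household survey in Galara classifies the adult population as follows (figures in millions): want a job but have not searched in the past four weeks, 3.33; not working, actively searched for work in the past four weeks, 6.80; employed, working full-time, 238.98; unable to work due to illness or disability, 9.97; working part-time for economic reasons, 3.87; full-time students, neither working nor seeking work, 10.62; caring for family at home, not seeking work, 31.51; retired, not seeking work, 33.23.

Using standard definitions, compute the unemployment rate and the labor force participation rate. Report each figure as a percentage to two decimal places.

Employed = 238.98 + 3.87 = 242.85 million (anyone who worked, including part-time for economic reasons, counts as employed).
Unemployed = 6.80 million.
Labor force = 242.85 + 6.80 = 249.65 million.
Not in labor force = 3.33 + 9.97 + 10.62 + 31.51 + 33.23 = 88.66 million (those not working and not actively searching are outside the labor force — including those who want a job but have given up searching).
Civilian working-age population = 249.65 + 88.66 = 338.31 million.
Unemployment rate = 6.80 / 249.65 = 2.72%.
Labor force participation rate = 249.65 / 338.31 = 73.79%.

Unemployment rate ≈ 2.72%; labor force participation rate ≈ 73.79%.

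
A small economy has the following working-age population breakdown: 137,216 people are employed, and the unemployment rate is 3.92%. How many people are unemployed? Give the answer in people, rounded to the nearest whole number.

About 5,598 are unemployed.

Let U be the number unemployed. The labor force is E + U, and U/(E+U) = 0.0392.
So U = 0.0392 × 137,216 / (1 − 0.0392) = 5378.87 / 0.9608 ≈ 5,598.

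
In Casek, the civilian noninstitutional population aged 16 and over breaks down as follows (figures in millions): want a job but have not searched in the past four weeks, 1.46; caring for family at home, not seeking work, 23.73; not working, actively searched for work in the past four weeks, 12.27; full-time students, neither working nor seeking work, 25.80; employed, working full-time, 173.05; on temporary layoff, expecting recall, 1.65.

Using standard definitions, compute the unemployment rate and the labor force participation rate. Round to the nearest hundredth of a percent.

Employed = 173.05 million.
Unemployed = 12.27 + 1.65 = 13.92 million (jobless and actively searching, or on temporary layoff).
Labor force = 173.05 + 13.92 = 186.97 million.
Not in labor force = 1.46 + 23.73 + 25.80 = 50.99 million (those not working and not actively searching are outside the labor force — including those who want a job but have given up searching).
Civilian working-age population = 186.97 + 50.99 = 237.96 million.
Unemployment rate = 13.92 / 186.97 = 7.45%.
Labor force participation rate = 186.97 / 237.96 = 78.57%.

Unemployment rate ≈ 7.45%; labor force participation rate ≈ 78.57%.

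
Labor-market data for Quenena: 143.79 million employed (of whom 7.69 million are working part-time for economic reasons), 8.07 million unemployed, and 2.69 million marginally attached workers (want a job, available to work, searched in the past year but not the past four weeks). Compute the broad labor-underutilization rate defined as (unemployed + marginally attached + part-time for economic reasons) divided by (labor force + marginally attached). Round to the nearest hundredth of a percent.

Labor force = 143.79 + 8.07 = 151.86 million.
Numerator = 8.07 + 2.69 + 7.69 = 18.45 million.
Denominator = 151.86 + 2.69 = 154.55 million.
Broad rate = 18.45 / 154.55 = 11.94%.

Broad underutilization rate ≈ 11.94%.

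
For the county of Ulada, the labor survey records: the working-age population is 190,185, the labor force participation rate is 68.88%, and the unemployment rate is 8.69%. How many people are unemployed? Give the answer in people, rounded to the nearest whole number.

Labor force = 0.6888 × 190,185 = 130,999.
Unemployed = 0.0869 × 130,999 ≈ 11,384.

About 11,384 are unemployed.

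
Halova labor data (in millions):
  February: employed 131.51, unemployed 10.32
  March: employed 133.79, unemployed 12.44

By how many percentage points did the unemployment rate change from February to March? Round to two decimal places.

February: labor force = 131.51 + 10.32 = 141.83; u = 10.32/141.83 = 7.28%.
March: labor force = 133.79 + 12.44 = 146.23; u = 12.44/146.23 = 8.51%.
Change = 8.51% − 7.28% = +1.23 pp.

The unemployment rate changed by +1.23 percentage points.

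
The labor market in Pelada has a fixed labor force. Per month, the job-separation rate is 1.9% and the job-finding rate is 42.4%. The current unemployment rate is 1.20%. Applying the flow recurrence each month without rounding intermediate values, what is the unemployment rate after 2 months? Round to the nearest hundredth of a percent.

With a fixed labor force, u_{t+1} = u_t + s·(1−u_t) − f·u_t = u_t·(1−s−f) + s.
Here 1−s−f = 0.557 and s = 0.019.
u_1 = 0.012000 × 0.557 + 0.019 = 0.025684.
u_2 = 0.025684 × 0.557 + 0.019 = 0.033306.

Unemployment rate after two months ≈ 3.33%.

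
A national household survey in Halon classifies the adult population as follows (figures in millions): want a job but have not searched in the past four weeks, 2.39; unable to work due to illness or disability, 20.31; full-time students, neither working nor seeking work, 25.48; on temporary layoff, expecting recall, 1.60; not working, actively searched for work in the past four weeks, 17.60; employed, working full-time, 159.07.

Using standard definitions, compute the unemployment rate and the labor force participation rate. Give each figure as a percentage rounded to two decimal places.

Employed = 159.07 million.
Unemployed = 1.60 + 17.60 = 19.20 million (jobless and actively searching, or on temporary layoff).
Labor force = 159.07 + 19.20 = 178.27 million.
Not in labor force = 2.39 + 20.31 + 25.48 = 48.18 million (those not working and not actively searching are outside the labor force — including those who want a job but have given up searching).
Civilian working-age population = 178.27 + 48.18 = 226.45 million.
Unemployment rate = 19.20 / 178.27 = 10.77%.
Labor force participation rate = 178.27 / 226.45 = 78.72%.

Unemployment rate ≈ 10.77%; labor force participation rate ≈ 78.72%.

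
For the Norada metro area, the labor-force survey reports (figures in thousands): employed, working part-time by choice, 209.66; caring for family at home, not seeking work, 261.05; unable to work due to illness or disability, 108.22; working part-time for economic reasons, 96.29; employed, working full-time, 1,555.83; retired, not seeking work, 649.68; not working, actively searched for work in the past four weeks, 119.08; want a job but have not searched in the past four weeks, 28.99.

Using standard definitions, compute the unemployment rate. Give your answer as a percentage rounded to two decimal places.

Unemployment rate ≈ 6.01%.

Employed = 209.66 + 96.29 + 1,555.83 = 1,861.78 thousand (anyone who worked, including part-time for economic reasons, counts as employed).
Unemployed = 119.08 thousand.
Labor force = 1,861.78 + 119.08 = 1,980.86 thousand.
Unemployment rate = 119.08 / 1,980.86 = 6.01%.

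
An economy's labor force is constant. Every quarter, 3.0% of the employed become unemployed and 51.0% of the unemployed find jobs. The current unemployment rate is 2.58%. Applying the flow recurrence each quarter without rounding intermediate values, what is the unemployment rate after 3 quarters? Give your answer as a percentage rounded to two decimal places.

Unemployment rate after three quarters ≈ 5.27%.

With a fixed labor force, u_{t+1} = u_t + s·(1−u_t) − f·u_t = u_t·(1−s−f) + s.
Here 1−s−f = 0.460 and s = 0.030.
u_1 = 0.025800 × 0.460 + 0.030 = 0.041868.
u_2 = 0.041868 × 0.460 + 0.030 = 0.049259.
u_3 = 0.049259 × 0.460 + 0.030 = 0.052659.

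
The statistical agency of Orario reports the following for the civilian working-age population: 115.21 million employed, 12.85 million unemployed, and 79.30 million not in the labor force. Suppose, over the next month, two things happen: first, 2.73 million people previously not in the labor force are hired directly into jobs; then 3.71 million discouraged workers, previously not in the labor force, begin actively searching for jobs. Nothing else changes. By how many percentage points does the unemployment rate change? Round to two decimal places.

The unemployment rate changes by +2.28 percentage points.

Initially, labor force = 115.21 + 12.85 = 128.06 million, so u = 12.85/128.06 = 10.03%.
After the first change, employed and labor force both rise by 2.73; unemployed unchanged → E = 117.94, U = 12.85, labor force = 130.79 million.
After the second change, unemployed and labor force both rise by 3.71 → E = 117.94, U = 16.56, labor force = 134.50 million.
New unemployment rate = 16.56 / 134.50 = 12.31%.
Change = 12.31% − 10.03% = +2.28 percentage points.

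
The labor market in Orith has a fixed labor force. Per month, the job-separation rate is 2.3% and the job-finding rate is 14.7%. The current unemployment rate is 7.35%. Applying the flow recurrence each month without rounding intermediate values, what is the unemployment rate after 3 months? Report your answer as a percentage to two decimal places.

Unemployment rate after three months ≈ 10.00%.

With a fixed labor force, u_{t+1} = u_t + s·(1−u_t) − f·u_t = u_t·(1−s−f) + s.
Here 1−s−f = 0.830 and s = 0.023.
u_1 = 0.073500 × 0.830 + 0.023 = 0.084005.
u_2 = 0.084005 × 0.830 + 0.023 = 0.092724.
u_3 = 0.092724 × 0.830 + 0.023 = 0.099961.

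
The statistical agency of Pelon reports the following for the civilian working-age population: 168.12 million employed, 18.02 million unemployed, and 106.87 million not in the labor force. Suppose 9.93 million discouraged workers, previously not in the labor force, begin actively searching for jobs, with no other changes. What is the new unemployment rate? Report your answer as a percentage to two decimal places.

Initially, labor force = 168.12 + 18.02 = 186.14 million, so u = 18.02/186.14 = 9.68%.
After the change, unemployed and labor force both rise by 9.93 → E = 168.12, U = 27.95, labor force = 196.07 million.
New unemployment rate = 27.95 / 196.07 = 14.26%.

New unemployment rate ≈ 14.26%.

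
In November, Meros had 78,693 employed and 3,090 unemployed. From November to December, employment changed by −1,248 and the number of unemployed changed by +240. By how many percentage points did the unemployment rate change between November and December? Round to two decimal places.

November: labor force = 78,693 + 3,090 = 81,783; u = 3,090/81,783 = 3.78%.
December: labor force = 77,445 + 3,330 = 80,775; u = 3,330/80,775 = 4.12%.
Change = 4.12% − 3.78% = +0.34 pp.

The unemployment rate changed by +0.34 percentage points.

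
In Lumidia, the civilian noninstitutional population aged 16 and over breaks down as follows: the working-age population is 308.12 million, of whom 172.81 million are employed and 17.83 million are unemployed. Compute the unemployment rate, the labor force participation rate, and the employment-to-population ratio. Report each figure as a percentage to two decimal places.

Unemployment rate ≈ 9.35%; labor force participation rate ≈ 61.87%; employment-population ratio ≈ 56.09%.

Labor force = employed + unemployed = 172.81 + 17.83 = 190.64 million.
Unemployment rate = 17.83 / 190.64 = 9.35%.
Labor force participation rate = 190.64 / 308.12 = 61.87%.
Employment-population ratio = 172.81 / 308.12 = 56.09%.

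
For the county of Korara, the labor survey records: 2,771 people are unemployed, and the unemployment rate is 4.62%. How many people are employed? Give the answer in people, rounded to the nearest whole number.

Labor force = U / u = 2,771 / 0.0462 ≈ 59,978.
Employed = labor force − unemployed = 59,978 − 2,771 = 57,207.

About 57,207 are employed.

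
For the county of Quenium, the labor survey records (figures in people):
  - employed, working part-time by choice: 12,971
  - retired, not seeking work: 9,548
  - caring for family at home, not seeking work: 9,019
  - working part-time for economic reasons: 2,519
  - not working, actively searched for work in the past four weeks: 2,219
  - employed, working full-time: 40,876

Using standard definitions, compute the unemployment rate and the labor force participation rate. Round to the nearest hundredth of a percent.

Employed = 12,971 + 2,519 + 40,876 = 56,366 (anyone who worked, including part-time for economic reasons, counts as employed).
Unemployed = 2,219.
Labor force = 56,366 + 2,219 = 58,585.
Not in labor force = 9,548 + 9,019 = 18,567 (those not working and not actively searching are outside the labor force).
Civilian working-age population = 58,585 + 18,567 = 77,152.
Unemployment rate = 2,219 / 58,585 = 3.79%.
Labor force participation rate = 58,585 / 77,152 = 75.93%.

Unemployment rate ≈ 3.79%; labor force participation rate ≈ 75.93%.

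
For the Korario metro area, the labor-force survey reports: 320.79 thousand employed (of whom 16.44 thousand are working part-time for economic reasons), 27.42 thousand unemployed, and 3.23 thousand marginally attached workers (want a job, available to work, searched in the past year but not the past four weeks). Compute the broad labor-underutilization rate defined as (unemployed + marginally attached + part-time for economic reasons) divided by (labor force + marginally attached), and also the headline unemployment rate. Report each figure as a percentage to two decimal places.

Labor force = 320.79 + 27.42 = 348.21 thousand.
Numerator = 27.42 + 3.23 + 16.44 = 47.09 thousand.
Denominator = 348.21 + 3.23 = 351.44 thousand.
Broad rate = 47.09 / 351.44 = 13.40%.
Headline unemployment rate = 27.42 / 348.21 = 7.87%.

Broad underutilization rate ≈ 13.40%; headline unemployment rate ≈ 7.87%.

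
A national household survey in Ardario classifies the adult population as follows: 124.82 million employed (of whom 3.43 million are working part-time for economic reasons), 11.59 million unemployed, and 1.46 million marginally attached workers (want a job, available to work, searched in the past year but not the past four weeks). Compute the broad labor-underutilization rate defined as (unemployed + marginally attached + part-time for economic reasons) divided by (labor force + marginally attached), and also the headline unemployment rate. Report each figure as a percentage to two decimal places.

Broad underutilization rate ≈ 11.95%; headline unemployment rate ≈ 8.50%.

Labor force = 124.82 + 11.59 = 136.41 million.
Numerator = 11.59 + 1.46 + 3.43 = 16.48 million.
Denominator = 136.41 + 1.46 = 137.87 million.
Broad rate = 16.48 / 137.87 = 11.95%.
Headline unemployment rate = 11.59 / 136.41 = 8.50%.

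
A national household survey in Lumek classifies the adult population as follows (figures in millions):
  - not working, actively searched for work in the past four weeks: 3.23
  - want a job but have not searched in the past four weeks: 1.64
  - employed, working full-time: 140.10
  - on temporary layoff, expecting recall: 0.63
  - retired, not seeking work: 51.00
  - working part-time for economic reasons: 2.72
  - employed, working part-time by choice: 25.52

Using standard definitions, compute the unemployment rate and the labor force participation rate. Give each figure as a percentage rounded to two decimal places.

Employed = 140.10 + 2.72 + 25.52 = 168.34 million (anyone who worked, including part-time for economic reasons, counts as employed).
Unemployed = 3.23 + 0.63 = 3.86 million (jobless and actively searching, or on temporary layoff).
Labor force = 168.34 + 3.86 = 172.20 million.
Not in labor force = 1.64 + 51.00 = 52.64 million (those not working and not actively searching are outside the labor force — including those who want a job but have given up searching).
Civilian working-age population = 172.20 + 52.64 = 224.84 million.
Unemployment rate = 3.86 / 172.20 = 2.24%.
Labor force participation rate = 172.20 / 224.84 = 76.59%.

Unemployment rate ≈ 2.24%; labor force participation rate ≈ 76.59%.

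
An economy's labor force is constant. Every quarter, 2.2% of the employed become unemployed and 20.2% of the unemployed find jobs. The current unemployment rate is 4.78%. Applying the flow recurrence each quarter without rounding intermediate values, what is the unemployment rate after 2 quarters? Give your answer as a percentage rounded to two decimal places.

With a fixed labor force, u_{t+1} = u_t + s·(1−u_t) − f·u_t = u_t·(1−s−f) + s.
Here 1−s−f = 0.776 and s = 0.022.
u_1 = 0.047800 × 0.776 + 0.022 = 0.059093.
u_2 = 0.059093 × 0.776 + 0.022 = 0.067856.

Unemployment rate after two quarters ≈ 6.79%.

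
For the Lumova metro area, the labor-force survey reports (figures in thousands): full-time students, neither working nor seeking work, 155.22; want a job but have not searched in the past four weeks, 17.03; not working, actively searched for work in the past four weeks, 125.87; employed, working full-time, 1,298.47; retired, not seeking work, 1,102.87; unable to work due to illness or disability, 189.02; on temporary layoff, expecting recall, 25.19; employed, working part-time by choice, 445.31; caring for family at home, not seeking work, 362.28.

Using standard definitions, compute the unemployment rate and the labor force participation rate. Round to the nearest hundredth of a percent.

Unemployment rate ≈ 7.97%; labor force participation rate ≈ 50.92%.

Employed = 1,298.47 + 445.31 = 1,743.78 thousand.
Unemployed = 125.87 + 25.19 = 151.06 thousand (jobless and actively searching, or on temporary layoff).
Labor force = 1,743.78 + 151.06 = 1,894.84 thousand.
Not in labor force = 155.22 + 17.03 + 1,102.87 + 189.02 + 362.28 = 1,826.42 thousand (those not working and not actively searching are outside the labor force — including those who want a job but have given up searching).
Civilian working-age population = 1,894.84 + 1,826.42 = 3,721.26 thousand.
Unemployment rate = 151.06 / 1,894.84 = 7.97%.
Labor force participation rate = 1,894.84 / 3,721.26 = 50.92%.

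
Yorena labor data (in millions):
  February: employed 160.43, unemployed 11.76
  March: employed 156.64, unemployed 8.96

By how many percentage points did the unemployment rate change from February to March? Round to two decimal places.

The unemployment rate changed by −1.42 percentage points.

February: labor force = 160.43 + 11.76 = 172.19; u = 11.76/172.19 = 6.83%.
March: labor force = 156.64 + 8.96 = 165.60; u = 8.96/165.60 = 5.41%.
Change = 5.41% − 6.83% = −1.42 pp.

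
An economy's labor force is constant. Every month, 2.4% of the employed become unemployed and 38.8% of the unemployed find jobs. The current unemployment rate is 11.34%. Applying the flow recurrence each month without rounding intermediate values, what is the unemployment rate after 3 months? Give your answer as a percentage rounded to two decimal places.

Unemployment rate after three months ≈ 6.95%.

With a fixed labor force, u_{t+1} = u_t + s·(1−u_t) − f·u_t = u_t·(1−s−f) + s.
Here 1−s−f = 0.588 and s = 0.024.
u_1 = 0.113400 × 0.588 + 0.024 = 0.090679.
u_2 = 0.090679 × 0.588 + 0.024 = 0.077319.
u_3 = 0.077319 × 0.588 + 0.024 = 0.069464.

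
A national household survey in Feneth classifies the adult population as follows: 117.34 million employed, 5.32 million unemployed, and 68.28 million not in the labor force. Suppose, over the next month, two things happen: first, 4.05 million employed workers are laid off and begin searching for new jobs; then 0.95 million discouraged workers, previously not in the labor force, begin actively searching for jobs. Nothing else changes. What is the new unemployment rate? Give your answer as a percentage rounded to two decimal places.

Initially, labor force = 117.34 + 5.32 = 122.66 million, so u = 5.32/122.66 = 4.34%.
After the first change, employed falls and unemployed rises by 4.05; labor force unchanged → E = 113.29, U = 9.37, labor force = 122.66 million.
After the second change, unemployed and labor force both rise by 0.95 → E = 113.29, U = 10.32, labor force = 123.61 million.
New unemployment rate = 10.32 / 123.61 = 8.35%.

New unemployment rate ≈ 8.35%.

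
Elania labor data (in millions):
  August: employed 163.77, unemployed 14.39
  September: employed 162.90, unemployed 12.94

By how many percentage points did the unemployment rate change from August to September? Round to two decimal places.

August: labor force = 163.77 + 14.39 = 178.16; u = 14.39/178.16 = 8.08%.
September: labor force = 162.90 + 12.94 = 175.84; u = 12.94/175.84 = 7.36%.
Change = 7.36% − 8.08% = −0.72 pp.

The unemployment rate changed by −0.72 percentage points.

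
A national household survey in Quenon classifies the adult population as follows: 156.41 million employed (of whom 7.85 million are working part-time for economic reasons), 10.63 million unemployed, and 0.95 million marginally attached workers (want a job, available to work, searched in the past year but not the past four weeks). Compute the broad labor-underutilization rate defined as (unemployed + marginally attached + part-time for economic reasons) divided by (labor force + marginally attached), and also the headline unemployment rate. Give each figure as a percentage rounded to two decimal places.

Labor force = 156.41 + 10.63 = 167.04 million.
Numerator = 10.63 + 0.95 + 7.85 = 19.43 million.
Denominator = 167.04 + 0.95 = 167.99 million.
Broad rate = 19.43 / 167.99 = 11.57%.
Headline unemployment rate = 10.63 / 167.04 = 6.36%.

Broad underutilization rate ≈ 11.57%; headline unemployment rate ≈ 6.36%.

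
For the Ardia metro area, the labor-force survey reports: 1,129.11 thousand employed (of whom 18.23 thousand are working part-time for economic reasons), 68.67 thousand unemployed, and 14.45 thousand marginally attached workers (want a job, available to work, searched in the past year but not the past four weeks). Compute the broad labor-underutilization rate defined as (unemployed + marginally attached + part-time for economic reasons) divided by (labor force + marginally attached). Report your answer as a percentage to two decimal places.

Labor force = 1,129.11 + 68.67 = 1,197.78 thousand.
Numerator = 68.67 + 14.45 + 18.23 = 101.35 thousand.
Denominator = 1,197.78 + 14.45 = 1,212.23 thousand.
Broad rate = 101.35 / 1,212.23 = 8.36%.

Broad underutilization rate ≈ 8.36%.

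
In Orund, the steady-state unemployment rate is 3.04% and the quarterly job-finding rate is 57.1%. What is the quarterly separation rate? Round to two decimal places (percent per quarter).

From u* = s/(s+f): s = u·f/(1−u).
s = 0.0304 × 57.1 / (1 − 0.0304) = 1.7358 / 0.9696 ≈ 1.79% per quarter.

Separation rate ≈ 1.79% per quarter.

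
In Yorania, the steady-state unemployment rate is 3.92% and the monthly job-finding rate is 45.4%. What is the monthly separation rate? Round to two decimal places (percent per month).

Separation rate ≈ 1.85% per month.

From u* = s/(s+f): s = u·f/(1−u).
s = 0.0392 × 45.4 / (1 − 0.0392) = 1.7797 / 0.9608 ≈ 1.85% per month.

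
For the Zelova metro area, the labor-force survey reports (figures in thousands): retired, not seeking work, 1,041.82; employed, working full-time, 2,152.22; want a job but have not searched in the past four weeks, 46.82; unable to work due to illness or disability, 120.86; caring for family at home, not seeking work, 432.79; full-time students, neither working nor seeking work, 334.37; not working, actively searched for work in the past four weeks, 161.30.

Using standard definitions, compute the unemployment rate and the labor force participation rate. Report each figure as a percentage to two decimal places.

Unemployment rate ≈ 6.97%; labor force participation rate ≈ 53.93%.

Employed = 2,152.22 thousand.
Unemployed = 161.30 thousand.
Labor force = 2,152.22 + 161.30 = 2,313.52 thousand.
Not in labor force = 1,041.82 + 46.82 + 120.86 + 432.79 + 334.37 = 1,976.66 thousand (those not working and not actively searching are outside the labor force — including those who want a job but have given up searching).
Civilian working-age population = 2,313.52 + 1,976.66 = 4,290.18 thousand.
Unemployment rate = 161.30 / 2,313.52 = 6.97%.
Labor force participation rate = 2,313.52 / 4,290.18 = 53.93%.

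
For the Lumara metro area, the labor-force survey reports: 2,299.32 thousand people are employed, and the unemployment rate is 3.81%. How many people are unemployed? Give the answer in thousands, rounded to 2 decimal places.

Let U be the number unemployed. The labor force is E + U, and U/(E+U) = 0.0381.
So U = 0.0381 × 2,299.32 / (1 − 0.0381) = 87.6041 / 0.9619 ≈ 91.07 thousand.

About 91.07 thousand are unemployed.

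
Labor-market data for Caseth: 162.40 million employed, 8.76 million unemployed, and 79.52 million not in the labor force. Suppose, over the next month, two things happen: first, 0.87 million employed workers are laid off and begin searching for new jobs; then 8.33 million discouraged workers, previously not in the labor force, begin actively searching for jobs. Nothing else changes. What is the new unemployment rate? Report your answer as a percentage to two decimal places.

Initially, labor force = 162.40 + 8.76 = 171.16 million, so u = 8.76/171.16 = 5.12%.
After the first change, employed falls and unemployed rises by 0.87; labor force unchanged → E = 161.53, U = 9.63, labor force = 171.16 million.
After the second change, unemployed and labor force both rise by 8.33 → E = 161.53, U = 17.96, labor force = 179.49 million.
New unemployment rate = 17.96 / 179.49 = 10.01%.

New unemployment rate ≈ 10.01%.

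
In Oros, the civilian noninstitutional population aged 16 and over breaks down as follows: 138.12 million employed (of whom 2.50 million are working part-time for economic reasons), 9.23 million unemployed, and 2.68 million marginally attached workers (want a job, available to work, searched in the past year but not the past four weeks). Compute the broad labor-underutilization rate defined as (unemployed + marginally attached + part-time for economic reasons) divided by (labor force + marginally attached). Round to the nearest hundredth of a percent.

Labor force = 138.12 + 9.23 = 147.35 million.
Numerator = 9.23 + 2.68 + 2.50 = 14.41 million.
Denominator = 147.35 + 2.68 = 150.03 million.
Broad rate = 14.41 / 150.03 = 9.60%.

Broad underutilization rate ≈ 9.60%.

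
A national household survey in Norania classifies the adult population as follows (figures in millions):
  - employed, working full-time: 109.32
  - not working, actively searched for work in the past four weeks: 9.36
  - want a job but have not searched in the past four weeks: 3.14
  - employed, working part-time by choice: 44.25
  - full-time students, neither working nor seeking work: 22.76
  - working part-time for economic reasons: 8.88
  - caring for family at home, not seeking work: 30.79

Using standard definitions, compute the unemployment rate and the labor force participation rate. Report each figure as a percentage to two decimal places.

Unemployment rate ≈ 5.45%; labor force participation rate ≈ 75.19%.

Employed = 109.32 + 44.25 + 8.88 = 162.45 million (anyone who worked, including part-time for economic reasons, counts as employed).
Unemployed = 9.36 million.
Labor force = 162.45 + 9.36 = 171.81 million.
Not in labor force = 3.14 + 22.76 + 30.79 = 56.69 million (those not working and not actively searching are outside the labor force — including those who want a job but have given up searching).
Civilian working-age population = 171.81 + 56.69 = 228.50 million.
Unemployment rate = 9.36 / 171.81 = 5.45%.
Labor force participation rate = 171.81 / 228.50 = 75.19%.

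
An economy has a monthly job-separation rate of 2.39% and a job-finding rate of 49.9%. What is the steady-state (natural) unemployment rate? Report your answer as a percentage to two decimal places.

At steady state the flows balance: s·E = f·U, so U/(E+U) = s/(s+f).
u* = 2.39 / (2.39 + 49.9) = 2.39 / 52.29 = 4.57%.

Steady-state unemployment rate ≈ 4.57%.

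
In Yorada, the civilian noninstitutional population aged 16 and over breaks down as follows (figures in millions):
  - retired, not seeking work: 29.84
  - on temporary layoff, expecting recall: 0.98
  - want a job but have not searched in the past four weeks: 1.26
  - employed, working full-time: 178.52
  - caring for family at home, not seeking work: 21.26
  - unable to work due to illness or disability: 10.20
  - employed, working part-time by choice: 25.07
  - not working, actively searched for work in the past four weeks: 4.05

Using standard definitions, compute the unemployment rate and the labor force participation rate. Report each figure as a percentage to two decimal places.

Unemployment rate ≈ 2.41%; labor force participation rate ≈ 76.93%.

Employed = 178.52 + 25.07 = 203.59 million.
Unemployed = 0.98 + 4.05 = 5.03 million (jobless and actively searching, or on temporary layoff).
Labor force = 203.59 + 5.03 = 208.62 million.
Not in labor force = 29.84 + 1.26 + 21.26 + 10.20 = 62.56 million (those not working and not actively searching are outside the labor force — including those who want a job but have given up searching).
Civilian working-age population = 208.62 + 62.56 = 271.18 million.
Unemployment rate = 5.03 / 208.62 = 2.41%.
Labor force participation rate = 208.62 / 271.18 = 76.93%.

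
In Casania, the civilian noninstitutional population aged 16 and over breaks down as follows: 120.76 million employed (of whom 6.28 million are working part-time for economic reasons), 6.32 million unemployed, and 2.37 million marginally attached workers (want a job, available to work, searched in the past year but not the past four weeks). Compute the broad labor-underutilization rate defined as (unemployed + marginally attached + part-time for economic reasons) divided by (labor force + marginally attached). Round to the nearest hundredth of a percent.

Broad underutilization rate ≈ 11.56%.

Labor force = 120.76 + 6.32 = 127.08 million.
Numerator = 6.32 + 2.37 + 6.28 = 14.97 million.
Denominator = 127.08 + 2.37 = 129.45 million.
Broad rate = 14.97 / 129.45 = 11.56%.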